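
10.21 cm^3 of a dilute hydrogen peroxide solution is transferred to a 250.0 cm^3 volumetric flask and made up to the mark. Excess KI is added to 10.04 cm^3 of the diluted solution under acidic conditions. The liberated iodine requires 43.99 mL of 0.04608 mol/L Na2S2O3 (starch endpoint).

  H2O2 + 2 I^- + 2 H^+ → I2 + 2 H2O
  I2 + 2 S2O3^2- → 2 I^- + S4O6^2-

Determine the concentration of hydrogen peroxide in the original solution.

n(S2O3^2-) = 0.04399 × 0.04608 = 2.027 × 10^-3 mol
n(I2) = n(S2O3^2-)/2 = 1.014 × 10^-3 mol
n(H2O2) in the aliquot = 1.014 × 10^-3 mol (1:1 ratio)
[H2O2]_dilute = 1.014 × 10^-3 / 0.01004 = 0.1009 mol/L
[H2O2]_original = 0.1009 × 250.0/10.21 = 2.472 mol/L

2.472 mol/L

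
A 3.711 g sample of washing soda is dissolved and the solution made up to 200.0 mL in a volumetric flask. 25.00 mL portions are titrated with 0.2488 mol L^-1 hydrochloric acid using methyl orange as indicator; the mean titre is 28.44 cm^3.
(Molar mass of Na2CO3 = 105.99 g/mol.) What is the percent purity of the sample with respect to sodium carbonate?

Na2CO3 + 2 HCl → 2 NaCl + H2O + CO2
n(HCl) per titration = 0.02844 × 0.2488 = 7.076 × 10^-3 mol
From the 1:2 ratio, n(Na2CO3) in each aliquot = 1/2 × 7.076 × 10^-3 = 3.538 × 10^-3 mol
n(Na2CO3) in the whole flask = 3.538 × 10^-3 × 200.0/25.00 = 0.02830 mol
mass of Na2CO3 = 0.02830 × 105.99 = 3.000 g
% Na2CO3 = 3.000 / 3.711 × 100 = 80.84 %

80.84 %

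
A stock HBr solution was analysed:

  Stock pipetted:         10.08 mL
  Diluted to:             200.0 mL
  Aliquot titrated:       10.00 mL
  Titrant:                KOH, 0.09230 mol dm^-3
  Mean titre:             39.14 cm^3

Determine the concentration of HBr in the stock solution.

7.168 mol/L

HBr + KOH → KBr + H2O
n(KOH) = 0.03914 × 0.09230 = 3.613 × 10^-3 mol
n(HBr) in the aliquot = 3.613 × 10^-3 mol (1:1 ratio)
[HBr]_dilute = 3.613 × 10^-3 / 0.01000 = 0.3613 mol/L
Dilution factor = 200.0 / 10.08 = 19.84
[HBr]_stock = 0.3613 × 19.84 = 7.168 mol/L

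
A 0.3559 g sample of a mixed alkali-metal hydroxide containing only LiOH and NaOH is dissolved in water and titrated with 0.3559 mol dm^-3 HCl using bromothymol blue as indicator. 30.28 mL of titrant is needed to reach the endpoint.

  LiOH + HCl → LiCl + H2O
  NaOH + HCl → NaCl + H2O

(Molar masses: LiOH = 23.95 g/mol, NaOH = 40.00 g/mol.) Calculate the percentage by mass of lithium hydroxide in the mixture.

31.52 %

n(HCl) = 0.03028 × 0.3559 = 0.01078 mol
Let x = n(LiOH), y = n(NaOH).
Titrant: 1x + 1y = 0.01078;  mass: 23.95x + 40.00y = 0.3559
Solving, x = 4.683 × 10^-3 mol, y = 6.093 × 10^-3 mol
mass of LiOH = 4.683 × 10^-3 × 23.95 = 0.1122 g
% LiOH = 0.1122 / 0.3559 × 100 = 31.52 %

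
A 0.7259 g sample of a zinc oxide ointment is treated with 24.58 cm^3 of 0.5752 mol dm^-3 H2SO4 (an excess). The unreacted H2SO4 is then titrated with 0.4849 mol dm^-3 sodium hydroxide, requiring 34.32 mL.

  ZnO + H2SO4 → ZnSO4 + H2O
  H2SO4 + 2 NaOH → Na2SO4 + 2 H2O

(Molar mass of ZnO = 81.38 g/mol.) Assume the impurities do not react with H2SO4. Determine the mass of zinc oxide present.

0.4734 g

n(H2SO4) added = 0.02458 × 0.5752 = 0.01414 mol
n(NaOH) used in back-titration = 0.03432 × 0.4849 = 0.01664 mol
From the 1:2 ratio, n(H2SO4) left over = 1/2 × 0.01664 = 8.321 × 10^-3 mol
n(H2SO4) consumed by analyte = 0.01414 − 8.321 × 10^-3 = 5.818 × 10^-3 mol
n(ZnO) = 5.818 × 10^-3 mol (1:1 ratio)
mass of ZnO = 5.818 × 10^-3 × 81.38 = 0.4734 g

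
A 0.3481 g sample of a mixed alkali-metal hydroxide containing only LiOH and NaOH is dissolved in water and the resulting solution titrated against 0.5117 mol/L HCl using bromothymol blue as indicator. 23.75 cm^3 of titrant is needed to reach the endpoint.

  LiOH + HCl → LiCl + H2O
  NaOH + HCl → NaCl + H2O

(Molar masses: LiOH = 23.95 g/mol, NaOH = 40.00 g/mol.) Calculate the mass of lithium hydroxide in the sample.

0.2059 g

n(HCl) = 0.02375 × 0.5117 = 0.01215 mol
Let x = n(LiOH), y = n(NaOH).
Titrant: 1x + 1y = 0.01215;  mass: 23.95x + 40.00y = 0.3481
Solving, x = 8.599 × 10^-3 mol, y = 3.554 × 10^-3 mol
mass of LiOH = 8.599 × 10^-3 × 23.95 = 0.2059 g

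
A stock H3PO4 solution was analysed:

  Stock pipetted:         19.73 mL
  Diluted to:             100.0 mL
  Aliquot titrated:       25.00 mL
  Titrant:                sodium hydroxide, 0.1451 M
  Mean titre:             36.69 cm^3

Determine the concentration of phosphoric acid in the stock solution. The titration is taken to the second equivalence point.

0.5397 M

H3PO4 + 2 NaOH → Na2HPO4 + 2 H2O
n(NaOH) = 0.03669 × 0.1451 = 5.324 × 10^-3 mol
From the 1:2 ratio, n(H3PO4) in the aliquot = 1/2 × 5.324 × 10^-3 = 2.662 × 10^-3 mol
[H3PO4]_dilute = 2.662 × 10^-3 / 0.02500 = 0.1065 mol/L
Dilution factor = 100.0 / 19.73 = 5.068
[H3PO4]_stock = 0.1065 × 5.068 = 0.5397 mol/L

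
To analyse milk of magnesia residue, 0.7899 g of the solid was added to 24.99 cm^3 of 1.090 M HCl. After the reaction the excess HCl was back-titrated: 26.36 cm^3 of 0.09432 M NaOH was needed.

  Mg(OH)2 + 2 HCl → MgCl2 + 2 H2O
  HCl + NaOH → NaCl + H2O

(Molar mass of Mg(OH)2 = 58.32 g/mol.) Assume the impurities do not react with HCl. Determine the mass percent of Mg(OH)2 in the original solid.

n(HCl) added = 0.02499 × 1.090 = 0.02724 mol
n(NaOH) used in back-titration = 0.02636 × 0.09432 = 2.486 × 10^-3 mol
n(HCl) left over = 2.486 × 10^-3 mol (1:1 ratio)
n(HCl) consumed by analyte = 0.02724 − 2.486 × 10^-3 = 0.02475 mol
From the 1:2 ratio, n(Mg(OH)2) = 1/2 × 0.02475 = 0.01238 mol
mass of Mg(OH)2 = 0.01238 × 58.32 = 0.7218 g
% Mg(OH)2 = 0.7218 / 0.7899 × 100 = 91.38 %

91.38 %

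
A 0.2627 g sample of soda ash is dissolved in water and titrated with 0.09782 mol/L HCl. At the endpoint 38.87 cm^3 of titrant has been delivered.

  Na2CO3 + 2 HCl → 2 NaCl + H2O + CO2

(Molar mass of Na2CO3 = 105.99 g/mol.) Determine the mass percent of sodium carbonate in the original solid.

n(HCl) = 0.03887 L × 0.09782 mol/L = 3.802 × 10^-3 mol
From the 1:2 ratio, n(Na2CO3) = 1/2 × 3.802 × 10^-3 = 1.901 × 10^-3 mol
mass of Na2CO3 = 1.901 × 10^-3 × 105.99 g/mol = 0.2015 g
% Na2CO3 = 0.2015 / 0.2627 × 100 = 76.70 %

76.70 %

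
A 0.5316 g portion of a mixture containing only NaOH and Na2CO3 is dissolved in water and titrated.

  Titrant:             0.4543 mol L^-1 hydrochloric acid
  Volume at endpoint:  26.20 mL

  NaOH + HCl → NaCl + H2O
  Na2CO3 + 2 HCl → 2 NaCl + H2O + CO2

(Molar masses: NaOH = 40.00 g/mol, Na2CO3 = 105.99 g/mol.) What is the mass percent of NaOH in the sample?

n(HCl) = 0.02620 × 0.4543 = 0.01190 mol
Let x = n(NaOH), y = n(Na2CO3).
Titrant: 1x + 2y = 0.01190;  mass: 40.00x + 105.99y = 0.5316
Solving, x = 7.632 × 10^-3 mol, y = 2.135 × 10^-3 mol
mass of NaOH = 7.632 × 10^-3 × 40.00 = 0.3053 g
% NaOH = 0.3053 / 0.5316 × 100 = 57.43 %

57.43 %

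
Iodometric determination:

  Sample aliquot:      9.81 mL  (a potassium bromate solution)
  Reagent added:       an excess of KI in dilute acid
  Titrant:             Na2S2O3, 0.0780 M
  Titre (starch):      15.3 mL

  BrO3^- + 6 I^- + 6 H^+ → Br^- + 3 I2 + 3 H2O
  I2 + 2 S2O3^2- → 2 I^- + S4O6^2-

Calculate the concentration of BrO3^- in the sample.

0.0203 M

n(S2O3^2-) = 0.0153 × 0.0780 = 1.19 × 10^-3 mol
n(I2) = n(S2O3^2-)/2 = 5.97 × 10^-4 mol
From the 1:3 ratio, n(BrO3^-) in the aliquot = 1/3 × 5.97 × 10^-4 = 1.99 × 10^-4 mol
[BrO3^-] = 1.99 × 10^-4 / 0.00981 = 0.0203 mol/L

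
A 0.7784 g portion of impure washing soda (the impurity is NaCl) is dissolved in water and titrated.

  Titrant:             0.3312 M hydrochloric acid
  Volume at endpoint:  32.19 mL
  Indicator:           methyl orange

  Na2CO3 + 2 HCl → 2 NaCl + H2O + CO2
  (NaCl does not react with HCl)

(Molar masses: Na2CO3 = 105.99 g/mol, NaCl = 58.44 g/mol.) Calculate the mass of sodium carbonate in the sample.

0.5650 g

n(HCl) = 0.03219 × 0.3312 = 0.01066 mol
Let x = n(Na2CO3), y = n(NaCl).
Titrant: 2x = 0.01066;  mass: 105.99x + 58.44y = 0.7784
Solving, x = 5.331 × 10^-3 mol, y = 3.652 × 10^-3 mol
mass of Na2CO3 = 5.331 × 10^-3 × 105.99 = 0.5650 g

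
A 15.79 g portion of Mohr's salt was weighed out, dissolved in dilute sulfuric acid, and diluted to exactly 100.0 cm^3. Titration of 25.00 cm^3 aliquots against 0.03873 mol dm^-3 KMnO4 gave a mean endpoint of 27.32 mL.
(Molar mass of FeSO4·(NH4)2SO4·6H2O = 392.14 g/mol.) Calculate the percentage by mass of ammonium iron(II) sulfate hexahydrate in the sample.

MnO4^- + 5 Fe^2+ + 8 H^+ → Mn^2+ + 5 Fe^3+ + 4 H2O
n(KMnO4) per titration = 0.02732 × 0.03873 = 1.058 × 10^-3 mol
From the 5:1 ratio, n(FeSO4·(NH4)2SO4·6H2O) in each aliquot = 5/1 × 1.058 × 10^-3 = 5.291 × 10^-3 mol
n(FeSO4·(NH4)2SO4·6H2O) in the whole flask = 5.291 × 10^-3 × 100.0/25.00 = 0.02116 mol
mass of FeSO4·(NH4)2SO4·6H2O = 0.02116 × 392.14 = 8.298 g
% FeSO4·(NH4)2SO4·6H2O = 8.298 / 15.79 × 100 = 52.56 %

52.56 %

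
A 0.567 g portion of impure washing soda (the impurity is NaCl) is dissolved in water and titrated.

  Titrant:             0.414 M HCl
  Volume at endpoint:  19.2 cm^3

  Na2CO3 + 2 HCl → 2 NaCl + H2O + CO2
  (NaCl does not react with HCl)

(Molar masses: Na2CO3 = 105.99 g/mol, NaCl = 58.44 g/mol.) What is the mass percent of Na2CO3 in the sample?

74.3 %

n(HCl) = 0.0192 × 0.414 = 7.95 × 10^-3 mol
Let x = n(Na2CO3), y = n(NaCl).
Titrant: 2x = 7.95 × 10^-3;  mass: 105.99x + 58.44y = 0.567
Solving, x = 3.97 × 10^-3 mol, y = 2.49 × 10^-3 mol
mass of Na2CO3 = 3.97 × 10^-3 × 105.99 = 0.421 g
% Na2CO3 = 0.421 / 0.567 × 100 = 74.3 %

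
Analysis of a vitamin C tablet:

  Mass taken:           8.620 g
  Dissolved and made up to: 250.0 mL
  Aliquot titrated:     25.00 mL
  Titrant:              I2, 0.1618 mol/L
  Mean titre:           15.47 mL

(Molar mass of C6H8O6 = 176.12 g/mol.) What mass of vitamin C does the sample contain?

C6H8O6 + I2 → C6H6O6 + 2 HI
n(I2) per titration = 0.01547 × 0.1618 = 2.503 × 10^-3 mol
n(C6H8O6) in each aliquot = 2.503 × 10^-3 mol (1:1 ratio)
n(C6H8O6) in the whole flask = 2.503 × 10^-3 × 250.0/25.00 = 0.02503 mol
mass of C6H8O6 = 0.02503 × 176.12 = 4.408 g

4.408 g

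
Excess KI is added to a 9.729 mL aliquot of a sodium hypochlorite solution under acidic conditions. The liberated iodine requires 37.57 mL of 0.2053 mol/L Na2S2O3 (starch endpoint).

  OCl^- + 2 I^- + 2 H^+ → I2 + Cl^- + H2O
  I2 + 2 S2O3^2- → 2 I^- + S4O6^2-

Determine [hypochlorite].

n(S2O3^2-) = 0.03757 × 0.2053 = 7.713 × 10^-3 mol
n(I2) = n(S2O3^2-)/2 = 3.857 × 10^-3 mol
n(OCl^-) in the aliquot = 3.857 × 10^-3 mol (1:1 ratio)
[OCl^-] = 3.857 × 10^-3 / 0.009729 = 0.3964 mol/L

0.3964 mol/L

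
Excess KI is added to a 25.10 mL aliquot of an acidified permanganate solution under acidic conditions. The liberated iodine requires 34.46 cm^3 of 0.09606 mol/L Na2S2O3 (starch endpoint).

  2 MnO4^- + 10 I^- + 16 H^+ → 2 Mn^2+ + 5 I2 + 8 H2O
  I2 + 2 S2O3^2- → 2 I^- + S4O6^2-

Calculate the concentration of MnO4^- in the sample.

0.02638 mol/L

n(S2O3^2-) = 0.03446 × 0.09606 = 3.310 × 10^-3 mol
n(I2) = n(S2O3^2-)/2 = 1.655 × 10^-3 mol
From the 2:5 ratio, n(MnO4^-) in the aliquot = 2/5 × 1.655 × 10^-3 = 6.620 × 10^-4 mol
[MnO4^-] = 6.620 × 10^-4 / 0.02510 = 0.02638 mol/L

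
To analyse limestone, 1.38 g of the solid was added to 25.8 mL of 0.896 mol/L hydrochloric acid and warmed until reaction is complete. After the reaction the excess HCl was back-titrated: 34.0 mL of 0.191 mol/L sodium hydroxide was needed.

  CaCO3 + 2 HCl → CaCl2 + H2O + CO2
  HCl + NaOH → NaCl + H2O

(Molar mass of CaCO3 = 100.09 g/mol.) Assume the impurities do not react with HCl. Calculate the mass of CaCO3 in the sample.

n(HCl) added = 0.0258 × 0.896 = 0.0231 mol
n(NaOH) used in back-titration = 0.0340 × 0.191 = 6.49 × 10^-3 mol
n(HCl) left over = 6.49 × 10^-3 mol (1:1 ratio)
n(HCl) consumed by analyte = 0.0231 − 6.49 × 10^-3 = 0.0166 mol
From the 1:2 ratio, n(CaCO3) = 1/2 × 0.0166 = 8.31 × 10^-3 mol
mass of CaCO3 = 8.31 × 10^-3 × 100.09 = 0.832 g

0.832 g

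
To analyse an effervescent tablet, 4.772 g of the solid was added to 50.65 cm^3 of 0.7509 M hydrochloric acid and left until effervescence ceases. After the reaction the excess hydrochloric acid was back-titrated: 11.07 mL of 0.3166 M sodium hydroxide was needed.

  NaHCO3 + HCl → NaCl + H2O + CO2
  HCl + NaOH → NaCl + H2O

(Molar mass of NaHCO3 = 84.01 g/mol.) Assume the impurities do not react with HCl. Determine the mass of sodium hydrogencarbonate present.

2.901 g

n(HCl) added = 0.05065 × 0.7509 = 0.03803 mol
n(NaOH) used in back-titration = 0.01107 × 0.3166 = 3.505 × 10^-3 mol
n(HCl) left over = 3.505 × 10^-3 mol (1:1 ratio)
n(HCl) consumed by analyte = 0.03803 − 3.505 × 10^-3 = 0.03453 mol
n(NaHCO3) = 0.03453 mol (1:1 ratio)
mass of NaHCO3 = 0.03453 × 84.01 = 2.901 g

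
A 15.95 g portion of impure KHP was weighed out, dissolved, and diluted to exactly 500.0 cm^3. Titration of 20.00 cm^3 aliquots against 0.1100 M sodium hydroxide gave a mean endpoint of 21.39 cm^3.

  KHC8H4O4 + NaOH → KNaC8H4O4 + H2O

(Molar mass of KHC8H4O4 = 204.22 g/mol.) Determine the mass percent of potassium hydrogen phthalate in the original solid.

n(NaOH) per titration = 0.02139 × 0.1100 = 2.353 × 10^-3 mol
n(KHC8H4O4) in each aliquot = 2.353 × 10^-3 mol (1:1 ratio)
n(KHC8H4O4) in the whole flask = 2.353 × 10^-3 × 500.0/20.00 = 0.05882 mol
mass of KHC8H4O4 = 0.05882 × 204.22 = 12.01 g
% KHC8H4O4 = 12.01 / 15.95 × 100 = 75.31 %

75.31 %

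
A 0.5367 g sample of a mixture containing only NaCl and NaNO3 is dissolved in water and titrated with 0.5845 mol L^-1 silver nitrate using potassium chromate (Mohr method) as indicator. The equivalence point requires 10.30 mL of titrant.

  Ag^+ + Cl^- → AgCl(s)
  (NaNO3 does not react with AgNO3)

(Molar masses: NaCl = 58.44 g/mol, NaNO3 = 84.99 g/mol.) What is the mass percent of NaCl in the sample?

n(AgNO3) = 0.01030 × 0.5845 = 6.020 × 10^-3 mol
Let x = n(NaCl), y = n(NaNO3).
Titrant: 1x = 6.020 × 10^-3;  mass: 58.44x + 84.99y = 0.5367
Solving, x = 6.020 × 10^-3 mol, y = 2.175 × 10^-3 mol
mass of NaCl = 6.020 × 10^-3 × 58.44 = 0.3518 g
% NaCl = 0.3518 / 0.5367 × 100 = 65.55 %

65.55 %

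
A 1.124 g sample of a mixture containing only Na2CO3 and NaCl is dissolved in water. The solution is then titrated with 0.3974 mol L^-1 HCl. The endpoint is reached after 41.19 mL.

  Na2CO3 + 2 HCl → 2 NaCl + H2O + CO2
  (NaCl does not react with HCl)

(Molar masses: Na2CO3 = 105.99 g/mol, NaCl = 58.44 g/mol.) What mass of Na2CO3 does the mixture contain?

0.8675 g

n(HCl) = 0.04119 × 0.3974 = 0.01637 mol
Let x = n(Na2CO3), y = n(NaCl).
Titrant: 2x = 0.01637;  mass: 105.99x + 58.44y = 1.124
Solving, x = 8.184 × 10^-3 mol, y = 4.390 × 10^-3 mol
mass of Na2CO3 = 8.184 × 10^-3 × 105.99 = 0.8675 g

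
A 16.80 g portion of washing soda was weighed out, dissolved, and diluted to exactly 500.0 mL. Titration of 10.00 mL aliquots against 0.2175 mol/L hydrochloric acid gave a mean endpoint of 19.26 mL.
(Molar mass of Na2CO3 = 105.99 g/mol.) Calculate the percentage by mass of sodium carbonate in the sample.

Na2CO3 + 2 HCl → 2 NaCl + H2O + CO2
n(HCl) per titration = 0.01926 × 0.2175 = 4.189 × 10^-3 mol
From the 1:2 ratio, n(Na2CO3) in each aliquot = 1/2 × 4.189 × 10^-3 = 2.095 × 10^-3 mol
n(Na2CO3) in the whole flask = 2.095 × 10^-3 × 500.0/10.00 = 0.1047 mol
mass of Na2CO3 = 0.1047 × 105.99 = 11.10 g
% Na2CO3 = 11.10 / 16.80 × 100 = 66.07 %

66.07 %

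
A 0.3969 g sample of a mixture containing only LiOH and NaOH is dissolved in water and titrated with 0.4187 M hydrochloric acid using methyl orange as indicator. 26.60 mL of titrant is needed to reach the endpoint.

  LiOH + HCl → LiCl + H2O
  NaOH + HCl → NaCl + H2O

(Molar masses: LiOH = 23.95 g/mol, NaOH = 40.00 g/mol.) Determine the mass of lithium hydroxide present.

n(HCl) = 0.02660 × 0.4187 = 0.01114 mol
Let x = n(LiOH), y = n(NaOH).
Titrant: 1x + 1y = 0.01114;  mass: 23.95x + 40.00y = 0.3969
Solving, x = 3.028 × 10^-3 mol, y = 8.110 × 10^-3 mol
mass of LiOH = 3.028 × 10^-3 × 23.95 = 0.07252 g

0.07252 g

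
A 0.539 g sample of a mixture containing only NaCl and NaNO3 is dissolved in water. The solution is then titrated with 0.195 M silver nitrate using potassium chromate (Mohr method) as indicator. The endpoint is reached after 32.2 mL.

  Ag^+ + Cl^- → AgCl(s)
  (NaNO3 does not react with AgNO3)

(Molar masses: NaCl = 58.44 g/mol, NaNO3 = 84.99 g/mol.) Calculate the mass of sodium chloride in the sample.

n(AgNO3) = 0.0322 × 0.195 = 6.28 × 10^-3 mol
Let x = n(NaCl), y = n(NaNO3).
Titrant: 1x = 6.28 × 10^-3;  mass: 58.44x + 84.99y = 0.539
Solving, x = 6.28 × 10^-3 mol, y = 2.02 × 10^-3 mol
mass of NaCl = 6.28 × 10^-3 × 58.44 = 0.367 g

0.367 g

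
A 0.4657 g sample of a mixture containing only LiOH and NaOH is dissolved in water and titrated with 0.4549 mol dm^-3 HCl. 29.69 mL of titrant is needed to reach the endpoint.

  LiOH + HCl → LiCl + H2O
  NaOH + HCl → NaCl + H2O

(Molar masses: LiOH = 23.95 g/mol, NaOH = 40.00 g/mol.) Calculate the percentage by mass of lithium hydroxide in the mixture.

23.88 %

n(HCl) = 0.02969 × 0.4549 = 0.01351 mol
Let x = n(LiOH), y = n(NaOH).
Titrant: 1x + 1y = 0.01351;  mass: 23.95x + 40.00y = 0.4657
Solving, x = 4.644 × 10^-3 mol, y = 8.862 × 10^-3 mol
mass of LiOH = 4.644 × 10^-3 × 23.95 = 0.1112 g
% LiOH = 0.1112 / 0.4657 × 100 = 23.88 %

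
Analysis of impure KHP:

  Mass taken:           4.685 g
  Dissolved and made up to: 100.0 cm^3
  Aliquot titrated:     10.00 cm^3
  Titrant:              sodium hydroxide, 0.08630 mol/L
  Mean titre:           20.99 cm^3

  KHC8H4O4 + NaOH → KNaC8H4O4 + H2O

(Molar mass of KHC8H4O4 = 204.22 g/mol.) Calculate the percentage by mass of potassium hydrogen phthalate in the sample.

78.96 %

n(NaOH) per titration = 0.02099 × 0.08630 = 1.811 × 10^-3 mol
n(KHC8H4O4) in each aliquot = 1.811 × 10^-3 mol (1:1 ratio)
n(KHC8H4O4) in the whole flask = 1.811 × 10^-3 × 100.0/10.00 = 0.01811 mol
mass of KHC8H4O4 = 0.01811 × 204.22 = 3.699 g
% KHC8H4O4 = 3.699 / 4.685 × 100 = 78.96 %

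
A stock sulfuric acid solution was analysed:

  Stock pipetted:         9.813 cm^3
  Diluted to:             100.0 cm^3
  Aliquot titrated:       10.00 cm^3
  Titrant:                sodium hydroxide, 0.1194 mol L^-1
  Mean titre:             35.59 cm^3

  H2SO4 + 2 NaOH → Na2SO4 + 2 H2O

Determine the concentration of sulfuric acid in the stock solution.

n(NaOH) = 0.03559 × 0.1194 = 4.249 × 10^-3 mol
From the 1:2 ratio, n(H2SO4) in the aliquot = 1/2 × 4.249 × 10^-3 = 2.125 × 10^-3 mol
[H2SO4]_dilute = 2.125 × 10^-3 / 0.01000 = 0.2125 mol/L
Dilution factor = 100.0 / 9.813 = 10.19
[H2SO4]_stock = 0.2125 × 10.19 = 2.165 mol/L

2.165 mol/L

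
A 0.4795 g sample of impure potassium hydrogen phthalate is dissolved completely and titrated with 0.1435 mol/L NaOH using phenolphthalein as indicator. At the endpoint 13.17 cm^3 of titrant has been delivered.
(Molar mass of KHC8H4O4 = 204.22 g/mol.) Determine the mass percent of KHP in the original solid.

80.49 %

KHC8H4O4 + NaOH → KNaC8H4O4 + H2O
n(NaOH) = 0.01317 L × 0.1435 mol/L = 1.890 × 10^-3 mol
n(KHC8H4O4) = 1.890 × 10^-3 mol (1:1 ratio)
mass of KHC8H4O4 = 1.890 × 10^-3 × 204.22 g/mol = 0.3860 g
% KHC8H4O4 = 0.3860 / 0.4795 × 100 = 80.49 %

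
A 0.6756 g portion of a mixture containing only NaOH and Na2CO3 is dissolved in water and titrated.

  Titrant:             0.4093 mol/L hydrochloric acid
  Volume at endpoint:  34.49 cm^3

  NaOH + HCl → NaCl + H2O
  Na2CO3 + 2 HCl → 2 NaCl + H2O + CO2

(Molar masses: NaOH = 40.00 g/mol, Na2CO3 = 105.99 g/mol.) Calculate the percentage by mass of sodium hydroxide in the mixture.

n(HCl) = 0.03449 × 0.4093 = 0.01412 mol
Let x = n(NaOH), y = n(Na2CO3).
Titrant: 1x + 2y = 0.01412;  mass: 40.00x + 105.99y = 0.6756
Solving, x = 5.580 × 10^-3 mol, y = 4.268 × 10^-3 mol
mass of NaOH = 5.580 × 10^-3 × 40.00 = 0.2232 g
% NaOH = 0.2232 / 0.6756 × 100 = 33.04 %

33.04 %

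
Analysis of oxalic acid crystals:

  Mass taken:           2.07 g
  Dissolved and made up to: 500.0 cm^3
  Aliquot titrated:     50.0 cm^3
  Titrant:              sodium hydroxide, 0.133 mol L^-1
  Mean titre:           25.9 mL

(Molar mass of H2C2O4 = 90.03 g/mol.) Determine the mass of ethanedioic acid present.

1.55 g

H2C2O4 + 2 NaOH → Na2C2O4 + 2 H2O
n(NaOH) per titration = 0.0259 × 0.133 = 3.44 × 10^-3 mol
From the 1:2 ratio, n(H2C2O4) in each aliquot = 1/2 × 3.44 × 10^-3 = 1.72 × 10^-3 mol
n(H2C2O4) in the whole flask = 1.72 × 10^-3 × 500.0/50.0 = 0.0172 mol
mass of H2C2O4 = 0.0172 × 90.03 = 1.55 g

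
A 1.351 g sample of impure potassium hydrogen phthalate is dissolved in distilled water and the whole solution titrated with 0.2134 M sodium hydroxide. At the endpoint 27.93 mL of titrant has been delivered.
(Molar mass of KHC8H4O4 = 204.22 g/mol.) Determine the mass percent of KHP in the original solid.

KHC8H4O4 + NaOH → KNaC8H4O4 + H2O
n(NaOH) = 0.02793 L × 0.2134 mol/L = 5.960 × 10^-3 mol
n(KHC8H4O4) = 5.960 × 10^-3 mol (1:1 ratio)
mass of KHC8H4O4 = 5.960 × 10^-3 × 204.22 g/mol = 1.217 g
% KHC8H4O4 = 1.217 / 1.351 × 100 = 90.10 %

90.10 %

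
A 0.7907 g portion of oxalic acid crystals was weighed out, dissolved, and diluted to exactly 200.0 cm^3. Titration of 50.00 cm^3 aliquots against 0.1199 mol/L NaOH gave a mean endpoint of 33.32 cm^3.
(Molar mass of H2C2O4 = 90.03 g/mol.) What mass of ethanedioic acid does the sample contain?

H2C2O4 + 2 NaOH → Na2C2O4 + 2 H2O
n(NaOH) per titration = 0.03332 × 0.1199 = 3.995 × 10^-3 mol
From the 1:2 ratio, n(H2C2O4) in each aliquot = 1/2 × 3.995 × 10^-3 = 1.998 × 10^-3 mol
n(H2C2O4) in the whole flask = 1.998 × 10^-3 × 200.0/50.00 = 7.990 × 10^-3 mol
mass of H2C2O4 = 7.990 × 10^-3 × 90.03 = 0.7194 g

0.7194 g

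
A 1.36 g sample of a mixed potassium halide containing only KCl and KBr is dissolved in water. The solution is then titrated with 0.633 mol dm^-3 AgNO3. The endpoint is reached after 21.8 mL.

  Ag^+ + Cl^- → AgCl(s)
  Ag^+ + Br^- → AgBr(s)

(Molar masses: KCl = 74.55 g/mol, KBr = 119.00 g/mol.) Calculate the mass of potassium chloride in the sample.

0.473 g

n(AgNO3) = 0.0218 × 0.633 = 0.0138 mol
Let x = n(KCl), y = n(KBr).
Titrant: 1x + 1y = 0.0138;  mass: 74.55x + 119.00y = 1.36
Solving, x = 6.35 × 10^-3 mol, y = 7.45 × 10^-3 mol
mass of KCl = 6.35 × 10^-3 × 74.55 = 0.473 g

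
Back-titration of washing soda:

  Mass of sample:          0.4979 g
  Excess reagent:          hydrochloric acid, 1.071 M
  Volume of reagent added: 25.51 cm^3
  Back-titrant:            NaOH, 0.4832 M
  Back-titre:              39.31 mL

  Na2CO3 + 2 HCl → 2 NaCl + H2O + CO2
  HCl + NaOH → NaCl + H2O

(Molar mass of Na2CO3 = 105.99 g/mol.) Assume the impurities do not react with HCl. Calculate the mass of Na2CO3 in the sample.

n(HCl) added = 0.02551 × 1.071 = 0.02732 mol
n(NaOH) used in back-titration = 0.03931 × 0.4832 = 0.01899 mol
n(HCl) left over = 0.01899 mol (1:1 ratio)
n(HCl) consumed by analyte = 0.02732 − 0.01899 = 8.327 × 10^-3 mol
From the 1:2 ratio, n(Na2CO3) = 1/2 × 8.327 × 10^-3 = 4.163 × 10^-3 mol
mass of Na2CO3 = 4.163 × 10^-3 × 105.99 = 0.4413 g

0.4413 g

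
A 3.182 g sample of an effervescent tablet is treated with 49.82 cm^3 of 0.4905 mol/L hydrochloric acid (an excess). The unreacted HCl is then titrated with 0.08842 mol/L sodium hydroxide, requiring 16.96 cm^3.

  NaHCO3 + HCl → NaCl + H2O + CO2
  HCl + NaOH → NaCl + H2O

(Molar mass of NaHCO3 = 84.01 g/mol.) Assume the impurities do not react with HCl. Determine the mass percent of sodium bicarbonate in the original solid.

60.56 %

n(HCl) added = 0.04982 × 0.4905 = 0.02444 mol
n(NaOH) used in back-titration = 0.01696 × 0.08842 = 1.500 × 10^-3 mol
n(HCl) left over = 1.500 × 10^-3 mol (1:1 ratio)
n(HCl) consumed by analyte = 0.02444 − 1.500 × 10^-3 = 0.02294 mol
n(NaHCO3) = 0.02294 mol (1:1 ratio)
mass of NaHCO3 = 0.02294 × 84.01 = 1.927 g
% NaHCO3 = 1.927 / 3.182 × 100 = 60.56 %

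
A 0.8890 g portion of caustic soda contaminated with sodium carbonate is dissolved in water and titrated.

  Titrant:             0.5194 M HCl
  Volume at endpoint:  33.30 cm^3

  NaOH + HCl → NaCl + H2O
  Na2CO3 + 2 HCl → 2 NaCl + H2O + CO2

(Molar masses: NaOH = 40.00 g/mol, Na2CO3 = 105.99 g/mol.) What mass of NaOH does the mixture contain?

0.08496 g

n(HCl) = 0.03330 × 0.5194 = 0.01730 mol
Let x = n(NaOH), y = n(Na2CO3).
Titrant: 1x + 2y = 0.01730;  mass: 40.00x + 105.99y = 0.8890
Solving, x = 2.124 × 10^-3 mol, y = 7.586 × 10^-3 mol
mass of NaOH = 2.124 × 10^-3 × 40.00 = 0.08496 g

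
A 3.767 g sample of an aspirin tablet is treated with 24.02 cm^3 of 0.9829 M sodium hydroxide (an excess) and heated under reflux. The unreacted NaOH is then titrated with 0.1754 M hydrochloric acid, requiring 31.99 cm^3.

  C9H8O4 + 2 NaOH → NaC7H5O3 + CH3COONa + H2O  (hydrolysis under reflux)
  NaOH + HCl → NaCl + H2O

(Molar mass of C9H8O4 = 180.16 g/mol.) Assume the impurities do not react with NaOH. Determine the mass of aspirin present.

1.621 g

n(NaOH) added = 0.02402 × 0.9829 = 0.02361 mol
n(HCl) used in back-titration = 0.03199 × 0.1754 = 5.611 × 10^-3 mol
n(NaOH) left over = 5.611 × 10^-3 mol (1:1 ratio)
n(NaOH) consumed by analyte = 0.02361 − 5.611 × 10^-3 = 0.01800 mol
From the 1:2 ratio, n(C9H8O4) = 1/2 × 0.01800 = 8.999 × 10^-3 mol
mass of C9H8O4 = 8.999 × 10^-3 × 180.16 = 1.621 g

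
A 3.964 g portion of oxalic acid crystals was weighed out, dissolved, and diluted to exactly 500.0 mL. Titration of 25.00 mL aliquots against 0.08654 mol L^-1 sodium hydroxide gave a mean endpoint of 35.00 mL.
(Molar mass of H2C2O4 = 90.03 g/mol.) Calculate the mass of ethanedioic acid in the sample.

2.727 g

H2C2O4 + 2 NaOH → Na2C2O4 + 2 H2O
n(NaOH) per titration = 0.03500 × 0.08654 = 3.029 × 10^-3 mol
From the 1:2 ratio, n(H2C2O4) in each aliquot = 1/2 × 3.029 × 10^-3 = 1.514 × 10^-3 mol
n(H2C2O4) in the whole flask = 1.514 × 10^-3 × 500.0/25.00 = 0.03029 mol
mass of H2C2O4 = 0.03029 × 90.03 = 2.727 g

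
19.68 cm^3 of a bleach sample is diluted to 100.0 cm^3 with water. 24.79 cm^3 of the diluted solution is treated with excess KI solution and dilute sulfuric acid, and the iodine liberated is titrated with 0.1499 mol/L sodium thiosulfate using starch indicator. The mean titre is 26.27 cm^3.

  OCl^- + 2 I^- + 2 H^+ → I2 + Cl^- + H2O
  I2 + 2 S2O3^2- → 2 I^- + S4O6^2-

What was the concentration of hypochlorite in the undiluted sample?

n(S2O3^2-) = 0.02627 × 0.1499 = 3.938 × 10^-3 mol
n(I2) = n(S2O3^2-)/2 = 1.969 × 10^-3 mol
n(OCl^-) in the aliquot = 1.969 × 10^-3 mol (1:1 ratio)
[OCl^-]_dilute = 1.969 × 10^-3 / 0.02479 = 0.07942 mol/L
[OCl^-]_original = 0.07942 × 100.0/19.68 = 0.4036 mol/L

0.4036 mol/L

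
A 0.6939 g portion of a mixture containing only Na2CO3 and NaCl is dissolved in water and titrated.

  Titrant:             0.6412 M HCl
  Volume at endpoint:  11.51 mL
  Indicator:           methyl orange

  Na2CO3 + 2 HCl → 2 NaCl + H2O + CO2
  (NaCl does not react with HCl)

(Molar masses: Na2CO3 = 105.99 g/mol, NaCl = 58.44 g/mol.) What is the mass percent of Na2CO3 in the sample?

56.36 %

n(HCl) = 0.01151 × 0.6412 = 7.380 × 10^-3 mol
Let x = n(Na2CO3), y = n(NaCl).
Titrant: 2x = 7.380 × 10^-3;  mass: 105.99x + 58.44y = 0.6939
Solving, x = 3.690 × 10^-3 mol, y = 5.181 × 10^-3 mol
mass of Na2CO3 = 3.690 × 10^-3 × 105.99 = 0.3911 g
% Na2CO3 = 0.3911 / 0.6939 × 100 = 56.36 %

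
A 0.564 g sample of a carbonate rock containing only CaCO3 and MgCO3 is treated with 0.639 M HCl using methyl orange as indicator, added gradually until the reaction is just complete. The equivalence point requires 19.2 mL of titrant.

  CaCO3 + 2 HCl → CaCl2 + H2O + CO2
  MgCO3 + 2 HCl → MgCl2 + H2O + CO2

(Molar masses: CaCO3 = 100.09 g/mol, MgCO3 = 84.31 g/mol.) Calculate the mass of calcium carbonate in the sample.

0.297 g

n(HCl) = 0.0192 × 0.639 = 0.0123 mol
Let x = n(CaCO3), y = n(MgCO3).
Titrant: 2x + 2y = 0.0123;  mass: 100.09x + 84.31y = 0.564
Solving, x = 2.97 × 10^-3 mol, y = 3.17 × 10^-3 mol
mass of CaCO3 = 2.97 × 10^-3 × 100.09 = 0.297 g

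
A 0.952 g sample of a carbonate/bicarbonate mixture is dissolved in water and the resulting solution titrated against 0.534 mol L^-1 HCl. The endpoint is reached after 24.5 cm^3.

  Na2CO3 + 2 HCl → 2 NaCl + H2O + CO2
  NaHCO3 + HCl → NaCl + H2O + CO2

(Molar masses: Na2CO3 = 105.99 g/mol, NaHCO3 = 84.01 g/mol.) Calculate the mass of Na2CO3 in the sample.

0.251 g

n(HCl) = 0.0245 × 0.534 = 0.0131 mol
Let x = n(Na2CO3), y = n(NaHCO3).
Titrant: 2x + 1y = 0.0131;  mass: 105.99x + 84.01y = 0.952
Solving, x = 2.37 × 10^-3 mol, y = 8.34 × 10^-3 mol
mass of Na2CO3 = 2.37 × 10^-3 × 105.99 = 0.251 g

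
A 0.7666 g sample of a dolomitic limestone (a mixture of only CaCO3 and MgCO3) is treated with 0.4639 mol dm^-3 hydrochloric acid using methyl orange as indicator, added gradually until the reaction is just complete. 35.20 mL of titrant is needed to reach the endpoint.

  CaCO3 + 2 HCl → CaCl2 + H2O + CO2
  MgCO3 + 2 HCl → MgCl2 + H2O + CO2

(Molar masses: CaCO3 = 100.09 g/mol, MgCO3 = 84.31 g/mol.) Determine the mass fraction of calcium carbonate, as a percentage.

64.74 %

n(HCl) = 0.03520 × 0.4639 = 0.01633 mol
Let x = n(CaCO3), y = n(MgCO3).
Titrant: 2x + 2y = 0.01633;  mass: 100.09x + 84.31y = 0.7666
Solving, x = 4.958 × 10^-3 mol, y = 3.207 × 10^-3 mol
mass of CaCO3 = 4.958 × 10^-3 × 100.09 = 0.4963 g
% CaCO3 = 0.4963 / 0.7666 × 100 = 64.74 %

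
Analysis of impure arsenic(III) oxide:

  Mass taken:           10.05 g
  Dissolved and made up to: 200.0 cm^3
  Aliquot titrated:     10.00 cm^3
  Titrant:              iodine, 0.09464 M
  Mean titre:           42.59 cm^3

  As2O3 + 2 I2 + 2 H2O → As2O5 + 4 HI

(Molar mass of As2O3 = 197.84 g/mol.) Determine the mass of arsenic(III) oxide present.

n(I2) per titration = 0.04259 × 0.09464 = 4.031 × 10^-3 mol
From the 1:2 ratio, n(As2O3) in each aliquot = 1/2 × 4.031 × 10^-3 = 2.015 × 10^-3 mol
n(As2O3) in the whole flask = 2.015 × 10^-3 × 200.0/10.00 = 0.04031 mol
mass of As2O3 = 0.04031 × 197.84 = 7.974 g

7.974 g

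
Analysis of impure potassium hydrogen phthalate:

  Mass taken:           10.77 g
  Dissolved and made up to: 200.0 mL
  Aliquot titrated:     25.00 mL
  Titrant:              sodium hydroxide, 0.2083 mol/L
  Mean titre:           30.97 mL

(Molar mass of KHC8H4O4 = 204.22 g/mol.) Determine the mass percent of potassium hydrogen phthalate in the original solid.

KHC8H4O4 + NaOH → KNaC8H4O4 + H2O
n(NaOH) per titration = 0.03097 × 0.2083 = 6.451 × 10^-3 mol
n(KHC8H4O4) in each aliquot = 6.451 × 10^-3 mol (1:1 ratio)
n(KHC8H4O4) in the whole flask = 6.451 × 10^-3 × 200.0/25.00 = 0.05161 mol
mass of KHC8H4O4 = 0.05161 × 204.22 = 10.54 g
% KHC8H4O4 = 10.54 / 10.77 × 100 = 97.86 %

97.86 %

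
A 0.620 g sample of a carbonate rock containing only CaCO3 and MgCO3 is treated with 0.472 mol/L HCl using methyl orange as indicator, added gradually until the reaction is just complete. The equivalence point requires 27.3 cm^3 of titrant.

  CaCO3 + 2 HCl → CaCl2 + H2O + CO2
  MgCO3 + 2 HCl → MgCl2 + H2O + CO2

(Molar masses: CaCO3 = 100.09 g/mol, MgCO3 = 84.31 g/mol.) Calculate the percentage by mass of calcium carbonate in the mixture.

n(HCl) = 0.0273 × 0.472 = 0.0129 mol
Let x = n(CaCO3), y = n(MgCO3).
Titrant: 2x + 2y = 0.0129;  mass: 100.09x + 84.31y = 0.620
Solving, x = 4.87 × 10^-3 mol, y = 1.58 × 10^-3 mol
mass of CaCO3 = 4.87 × 10^-3 × 100.09 = 0.487 g
% CaCO3 = 0.487 / 0.620 × 100 = 78.6 %

78.6 %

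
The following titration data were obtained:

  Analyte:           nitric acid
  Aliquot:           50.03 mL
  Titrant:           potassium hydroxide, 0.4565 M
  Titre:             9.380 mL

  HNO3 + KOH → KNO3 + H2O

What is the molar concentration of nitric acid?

n(KOH) = 0.009380 L × 0.4565 mol/L = 4.282 × 10^-3 mol
n(HNO3) = 4.282 × 10^-3 mol (1:1 mole ratio)
[HNO3] = 4.282 × 10^-3 mol / 0.05003 L = 0.08559 mol/L

0.08559 M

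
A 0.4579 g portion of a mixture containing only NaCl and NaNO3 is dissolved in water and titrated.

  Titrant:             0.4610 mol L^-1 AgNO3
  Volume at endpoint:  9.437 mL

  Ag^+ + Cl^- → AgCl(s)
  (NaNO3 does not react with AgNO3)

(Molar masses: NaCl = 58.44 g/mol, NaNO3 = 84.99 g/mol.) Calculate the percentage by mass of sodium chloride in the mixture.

n(AgNO3) = 0.009437 × 0.4610 = 4.350 × 10^-3 mol
Let x = n(NaCl), y = n(NaNO3).
Titrant: 1x = 4.350 × 10^-3;  mass: 58.44x + 84.99y = 0.4579
Solving, x = 4.350 × 10^-3 mol, y = 2.396 × 10^-3 mol
mass of NaCl = 4.350 × 10^-3 × 58.44 = 0.2542 g
% NaCl = 0.2542 / 0.4579 × 100 = 55.52 %

55.52 %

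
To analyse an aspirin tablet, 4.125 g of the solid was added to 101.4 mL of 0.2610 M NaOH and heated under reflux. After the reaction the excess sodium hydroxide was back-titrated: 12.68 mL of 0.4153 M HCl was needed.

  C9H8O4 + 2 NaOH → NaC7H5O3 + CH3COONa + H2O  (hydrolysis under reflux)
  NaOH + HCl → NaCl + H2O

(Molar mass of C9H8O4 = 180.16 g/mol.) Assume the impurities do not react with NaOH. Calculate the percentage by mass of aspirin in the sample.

n(NaOH) added = 0.1014 × 0.2610 = 0.02647 mol
n(HCl) used in back-titration = 0.01268 × 0.4153 = 5.266 × 10^-3 mol
n(NaOH) left over = 5.266 × 10^-3 mol (1:1 ratio)
n(NaOH) consumed by analyte = 0.02647 − 5.266 × 10^-3 = 0.02120 mol
From the 1:2 ratio, n(C9H8O4) = 1/2 × 0.02120 = 0.01060 mol
mass of C9H8O4 = 0.01060 × 180.16 = 1.910 g
% C9H8O4 = 1.910 / 4.125 × 100 = 46.29 %

46.29 %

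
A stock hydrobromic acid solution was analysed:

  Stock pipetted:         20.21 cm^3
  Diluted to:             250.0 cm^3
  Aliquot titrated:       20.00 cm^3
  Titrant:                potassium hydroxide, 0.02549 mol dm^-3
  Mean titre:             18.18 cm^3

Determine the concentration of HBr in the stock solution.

0.2866 mol/L

HBr + KOH → KBr + H2O
n(KOH) = 0.01818 × 0.02549 = 4.634 × 10^-4 mol
n(HBr) in the aliquot = 4.634 × 10^-4 mol (1:1 ratio)
[HBr]_dilute = 4.634 × 10^-4 / 0.02000 = 0.02317 mol/L
Dilution factor = 250.0 / 20.21 = 12.37
[HBr]_stock = 0.02317 × 12.37 = 0.2866 mol/L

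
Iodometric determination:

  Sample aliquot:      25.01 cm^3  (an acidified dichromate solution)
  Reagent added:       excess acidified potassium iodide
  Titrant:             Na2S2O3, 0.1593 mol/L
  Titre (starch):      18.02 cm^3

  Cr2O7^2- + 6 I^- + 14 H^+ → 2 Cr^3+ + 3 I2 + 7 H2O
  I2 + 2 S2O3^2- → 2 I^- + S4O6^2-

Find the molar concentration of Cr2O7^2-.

n(S2O3^2-) = 0.01802 × 0.1593 = 2.871 × 10^-3 mol
n(I2) = n(S2O3^2-)/2 = 1.435 × 10^-3 mol
From the 1:3 ratio, n(Cr2O7^2-) in the aliquot = 1/3 × 1.435 × 10^-3 = 4.784 × 10^-4 mol
[Cr2O7^2-] = 4.784 × 10^-4 / 0.02501 = 0.01913 mol/L

0.01913 mol/L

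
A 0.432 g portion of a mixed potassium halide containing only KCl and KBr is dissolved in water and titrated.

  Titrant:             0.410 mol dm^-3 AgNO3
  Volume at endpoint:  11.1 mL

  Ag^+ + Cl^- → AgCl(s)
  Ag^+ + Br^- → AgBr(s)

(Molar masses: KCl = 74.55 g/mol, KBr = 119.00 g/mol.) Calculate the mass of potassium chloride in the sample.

0.184 g

n(AgNO3) = 0.0111 × 0.410 = 4.55 × 10^-3 mol
Let x = n(KCl), y = n(KBr).
Titrant: 1x + 1y = 4.55 × 10^-3;  mass: 74.55x + 119.00y = 0.432
Solving, x = 2.46 × 10^-3 mol, y = 2.09 × 10^-3 mol
mass of KCl = 2.46 × 10^-3 × 74.55 = 0.184 g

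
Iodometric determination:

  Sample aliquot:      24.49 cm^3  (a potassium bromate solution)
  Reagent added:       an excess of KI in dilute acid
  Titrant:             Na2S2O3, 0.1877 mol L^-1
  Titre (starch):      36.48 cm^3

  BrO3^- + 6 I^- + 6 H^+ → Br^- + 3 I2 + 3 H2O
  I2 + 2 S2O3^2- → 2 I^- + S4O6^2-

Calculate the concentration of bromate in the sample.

0.04660 mol/L

n(S2O3^2-) = 0.03648 × 0.1877 = 6.847 × 10^-3 mol
n(I2) = n(S2O3^2-)/2 = 3.424 × 10^-3 mol
From the 1:3 ratio, n(BrO3^-) in the aliquot = 1/3 × 3.424 × 10^-3 = 1.141 × 10^-3 mol
[BrO3^-] = 1.141 × 10^-3 / 0.02449 = 0.04660 mol/L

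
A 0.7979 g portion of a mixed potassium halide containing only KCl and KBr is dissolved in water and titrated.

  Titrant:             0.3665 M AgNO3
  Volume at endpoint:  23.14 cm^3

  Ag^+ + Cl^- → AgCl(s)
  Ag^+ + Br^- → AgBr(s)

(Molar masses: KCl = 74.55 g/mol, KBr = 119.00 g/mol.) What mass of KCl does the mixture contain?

n(AgNO3) = 0.02314 × 0.3665 = 8.481 × 10^-3 mol
Let x = n(KCl), y = n(KBr).
Titrant: 1x + 1y = 8.481 × 10^-3;  mass: 74.55x + 119.00y = 0.7979
Solving, x = 4.754 × 10^-3 mol, y = 3.727 × 10^-3 mol
mass of KCl = 4.754 × 10^-3 × 74.55 = 0.3544 g

0.3544 g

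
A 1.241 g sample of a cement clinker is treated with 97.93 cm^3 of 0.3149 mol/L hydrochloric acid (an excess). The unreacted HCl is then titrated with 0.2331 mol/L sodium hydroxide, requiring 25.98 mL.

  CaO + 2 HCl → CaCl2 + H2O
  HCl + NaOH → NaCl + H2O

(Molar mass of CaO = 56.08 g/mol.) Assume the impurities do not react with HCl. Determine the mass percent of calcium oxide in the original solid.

55.99 %

n(HCl) added = 0.09793 × 0.3149 = 0.03084 mol
n(NaOH) used in back-titration = 0.02598 × 0.2331 = 6.056 × 10^-3 mol
n(HCl) left over = 6.056 × 10^-3 mol (1:1 ratio)
n(HCl) consumed by analyte = 0.03084 − 6.056 × 10^-3 = 0.02478 mol
From the 1:2 ratio, n(CaO) = 1/2 × 0.02478 = 0.01239 mol
mass of CaO = 0.01239 × 56.08 = 0.6949 g
% CaO = 0.6949 / 1.241 × 100 = 55.99 %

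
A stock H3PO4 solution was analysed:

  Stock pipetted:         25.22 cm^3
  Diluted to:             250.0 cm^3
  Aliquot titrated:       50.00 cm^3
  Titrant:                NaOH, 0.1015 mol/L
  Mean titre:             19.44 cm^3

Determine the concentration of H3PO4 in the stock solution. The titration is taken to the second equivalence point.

0.1956 mol/L

H3PO4 + 2 NaOH → Na2HPO4 + 2 H2O
n(NaOH) = 0.01944 × 0.1015 = 1.973 × 10^-3 mol
From the 1:2 ratio, n(H3PO4) in the aliquot = 1/2 × 1.973 × 10^-3 = 9.866 × 10^-4 mol
[H3PO4]_dilute = 9.866 × 10^-4 / 0.05000 = 0.01973 mol/L
Dilution factor = 250.0 / 25.22 = 9.913
[H3PO4]_stock = 0.01973 × 9.913 = 0.1956 mol/L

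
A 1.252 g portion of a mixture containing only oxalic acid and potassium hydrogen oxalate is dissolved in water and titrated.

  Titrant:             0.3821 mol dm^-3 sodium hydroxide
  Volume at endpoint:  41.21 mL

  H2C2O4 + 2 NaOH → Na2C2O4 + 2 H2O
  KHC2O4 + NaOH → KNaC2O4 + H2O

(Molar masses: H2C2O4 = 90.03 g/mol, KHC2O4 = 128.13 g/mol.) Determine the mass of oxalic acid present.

0.4146 g

n(NaOH) = 0.04121 × 0.3821 = 0.01575 mol
Let x = n(H2C2O4), y = n(KHC2O4).
Titrant: 2x + 1y = 0.01575;  mass: 90.03x + 128.13y = 1.252
Solving, x = 4.606 × 10^-3 mol, y = 6.535 × 10^-3 mol
mass of H2C2O4 = 4.606 × 10^-3 × 90.03 = 0.4146 g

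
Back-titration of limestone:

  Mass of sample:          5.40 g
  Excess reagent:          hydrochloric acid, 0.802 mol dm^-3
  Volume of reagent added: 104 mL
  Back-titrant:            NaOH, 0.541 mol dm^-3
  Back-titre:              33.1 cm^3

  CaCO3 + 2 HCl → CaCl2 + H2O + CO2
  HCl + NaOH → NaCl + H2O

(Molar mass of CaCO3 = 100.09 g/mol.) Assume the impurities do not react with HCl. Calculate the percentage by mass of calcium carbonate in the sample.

n(HCl) added = 0.104 × 0.802 = 0.0834 mol
n(NaOH) used in back-titration = 0.0331 × 0.541 = 0.0179 mol
n(HCl) left over = 0.0179 mol (1:1 ratio)
n(HCl) consumed by analyte = 0.0834 − 0.0179 = 0.0655 mol
From the 1:2 ratio, n(CaCO3) = 1/2 × 0.0655 = 0.0328 mol
mass of CaCO3 = 0.0328 × 100.09 = 3.28 g
% CaCO3 = 3.28 / 5.40 × 100 = 60.7 %

60.7 %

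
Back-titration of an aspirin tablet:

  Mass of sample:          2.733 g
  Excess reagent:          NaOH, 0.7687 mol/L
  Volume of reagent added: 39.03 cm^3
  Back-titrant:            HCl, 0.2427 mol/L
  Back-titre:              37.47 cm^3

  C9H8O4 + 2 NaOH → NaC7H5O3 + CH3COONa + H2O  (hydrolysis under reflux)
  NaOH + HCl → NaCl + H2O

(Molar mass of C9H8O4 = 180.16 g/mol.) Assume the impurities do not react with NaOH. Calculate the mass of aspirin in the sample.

1.883 g

n(NaOH) added = 0.03903 × 0.7687 = 0.03000 mol
n(HCl) used in back-titration = 0.03747 × 0.2427 = 9.094 × 10^-3 mol
n(NaOH) left over = 9.094 × 10^-3 mol (1:1 ratio)
n(NaOH) consumed by analyte = 0.03000 − 9.094 × 10^-3 = 0.02091 mol
From the 1:2 ratio, n(C9H8O4) = 1/2 × 0.02091 = 0.01045 mol
mass of C9H8O4 = 0.01045 × 180.16 = 1.883 g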